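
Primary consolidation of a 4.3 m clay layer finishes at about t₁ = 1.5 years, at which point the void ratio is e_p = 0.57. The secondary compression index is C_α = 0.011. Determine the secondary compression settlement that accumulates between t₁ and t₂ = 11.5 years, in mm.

S_s ≈ 26.7 mm

Secondary compression: S_s = C_α·H/(1+e_p)·log₁₀(t₂/t₁)
S_s = 0.011×4.3/(1+0.57)×log₁₀(11.5/1.5)
    = 0.03013 × 0.8846 = 0.02665 m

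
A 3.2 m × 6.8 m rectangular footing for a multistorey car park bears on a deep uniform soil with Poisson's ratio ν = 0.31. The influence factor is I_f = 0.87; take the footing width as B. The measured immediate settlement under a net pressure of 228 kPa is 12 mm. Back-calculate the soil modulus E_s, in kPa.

S_e = q·B·(1−ν²)/E_s · I_f  ⇒  E_s = q·B·(1−ν²)·I_f / S_e.
E_s = 228 × 3.2 × 0.9039 × 0.87 / 0.012 = 47810 kPa

E_s ≈ 47800 kPa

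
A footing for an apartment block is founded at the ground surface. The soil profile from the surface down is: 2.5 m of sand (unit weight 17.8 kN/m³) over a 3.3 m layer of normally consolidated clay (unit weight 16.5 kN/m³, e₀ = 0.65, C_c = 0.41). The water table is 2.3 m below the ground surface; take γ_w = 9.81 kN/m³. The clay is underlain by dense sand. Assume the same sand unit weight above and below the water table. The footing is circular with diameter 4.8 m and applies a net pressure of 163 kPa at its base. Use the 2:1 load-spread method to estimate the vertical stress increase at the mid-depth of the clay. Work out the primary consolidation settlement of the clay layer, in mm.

Mid-depth of clay below the ground surface: z = 2.5 + 3.3/2 = 4.15 m.
Total vertical stress at mid-clay: σ_v = 17.8×2.5 + 16.5×1.65 = 71.725 kPa.
Pore pressure: u = 9.81×(4.15 − 2.3) = 18.149 kPa.
Initial effective stress: σ'_0 = σ_v − u = 71.725 − 18.149 = 53.576 kPa.
Stress increase at mid-clay by the 2:1 spreading method:
Δσ ≈ qD²/(D+z)² = 163×4.8²/(4.8+4.15)² = 46.884 kPa
Final effective stress: σ'_f = σ'_0 + Δσ = 53.576 + 46.884 = 100.46 kPa.
Normally consolidated clay, so the full stress increment lies on the virgin compression line:
S_c = C_c·H/(1+e₀)·log₁₀(σ'_f/σ'_0) = 0.41×3.3/(1+0.65)×log₁₀(100.46/53.576)
    = 0.82 × 0.27302 = 0.2239 m

S_c ≈ 224 mm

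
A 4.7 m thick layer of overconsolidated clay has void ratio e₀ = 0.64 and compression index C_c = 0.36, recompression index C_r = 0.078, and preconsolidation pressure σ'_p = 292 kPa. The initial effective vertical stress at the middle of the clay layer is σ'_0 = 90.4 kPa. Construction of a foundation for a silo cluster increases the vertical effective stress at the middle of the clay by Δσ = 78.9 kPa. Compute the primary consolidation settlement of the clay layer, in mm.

S_c ≈ 60.9 mm

Final effective stress: σ'_f = 90.4 + 78.9 = 169.3 kPa.
σ'_f = 169.3 ≤ σ'_p = 292 kPa, so the clay remains overconsolidated and only the recompression index applies:
S_c = C_r·H/(1+e₀)·log₁₀(σ'_f/σ'_0) = 0.078×4.7/1.64×log₁₀(169.3/90.4)
    = 0.22354 × 0.27249 = 0.06091 m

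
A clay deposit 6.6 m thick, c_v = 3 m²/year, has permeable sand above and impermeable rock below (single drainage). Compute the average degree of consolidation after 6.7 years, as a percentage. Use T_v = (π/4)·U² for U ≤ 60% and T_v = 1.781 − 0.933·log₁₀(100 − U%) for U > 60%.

U ≈ 74 %

Drainage path length: H_d = H = 6.6 m (single drainage).
T_v = c_v·t/H_d² = 3×6.7/6.6² = 0.46143.
T_v = 0.46143 corresponds to the U > 60% branch:
U = 1 − 10^((1.781 − T_v)/0.933)/100 = 0.7404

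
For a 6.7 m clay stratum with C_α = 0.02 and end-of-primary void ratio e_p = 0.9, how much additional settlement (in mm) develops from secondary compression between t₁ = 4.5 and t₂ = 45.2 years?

Secondary compression: S_s = C_α·H/(1+e_p)·log₁₀(t₂/t₁)
S_s = 0.02×6.7/(1+0.9)×log₁₀(45.2/4.5)
    = 0.07053 × 1.002 = 0.07066 m

S_s ≈ 70.7 mm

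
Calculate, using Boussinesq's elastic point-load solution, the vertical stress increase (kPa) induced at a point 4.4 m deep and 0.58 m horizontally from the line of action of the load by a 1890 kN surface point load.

Δσ_z ≈ 44.6 kPa

Boussinesq vertical stress below a point load on an elastic half-space:
Δσ_z = 3P/(2πz²) · [1 + (r/z)²]^(−5/2)
r/z = 0.58/4.4 = 0.13182; [1+(r/z)²]^(−5/2) = 0.95785.
Δσ_z = 3×1890/(2π×4.4²) × 0.95785 = 46.612 × 0.95785 = 44.65 kPa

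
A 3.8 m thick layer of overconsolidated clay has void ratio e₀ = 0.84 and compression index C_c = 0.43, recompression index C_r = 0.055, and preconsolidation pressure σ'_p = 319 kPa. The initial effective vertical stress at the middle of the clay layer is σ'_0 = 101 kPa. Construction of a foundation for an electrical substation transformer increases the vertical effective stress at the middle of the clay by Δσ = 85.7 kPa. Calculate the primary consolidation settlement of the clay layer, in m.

Final effective stress: σ'_f = 101 + 85.7 = 186.7 kPa.
σ'_f = 186.7 ≤ σ'_p = 319 kPa, so the clay remains overconsolidated and only the recompression index applies:
S_c = C_r·H/(1+e₀)·log₁₀(σ'_f/σ'_0) = 0.055×3.8/1.84×log₁₀(186.7/101)
    = 0.11359 × 0.26682 = 0.03031 m

S_c ≈ 0.0303 m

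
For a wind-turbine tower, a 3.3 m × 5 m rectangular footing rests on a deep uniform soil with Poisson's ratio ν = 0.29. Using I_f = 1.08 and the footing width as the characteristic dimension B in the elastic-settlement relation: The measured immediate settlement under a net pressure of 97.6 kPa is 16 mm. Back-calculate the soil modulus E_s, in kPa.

E_s ≈ 19900 kPa

S_e = q·B·(1−ν²)/E_s · I_f  ⇒  E_s = q·B·(1−ν²)·I_f / S_e.
E_s = 97.6 × 3.3 × 0.9159 × 1.08 / 0.016 = 19910 kPa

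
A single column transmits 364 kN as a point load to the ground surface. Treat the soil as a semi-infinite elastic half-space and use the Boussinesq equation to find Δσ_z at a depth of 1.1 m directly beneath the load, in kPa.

Boussinesq vertical stress below a point load on an elastic half-space:
Δσ_z = 3P/(2πz²) · [1 + (r/z)²]^(−5/2)
r/z = 0/1.1 = 0; [1+(r/z)²]^(−5/2) = 1.
Δσ_z = 3×364/(2π×1.1²) × 1 = 143.63 × 1 = 143.6 kPa

Δσ_z ≈ 144 kPa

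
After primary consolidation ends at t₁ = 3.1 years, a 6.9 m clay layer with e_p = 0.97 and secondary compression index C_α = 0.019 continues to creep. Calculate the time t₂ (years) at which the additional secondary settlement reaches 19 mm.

t₂ ≈ 5.98 years

S_s = C_α·H/(1+e_p)·log₁₀(t₂/t₁) ⇒ log₁₀(t₂/t₁) = S_s·(1+e_p)/(C_α·H).
log₁₀(t₂/t₁) = 0.019 × (1+0.97) / (0.019×6.9) = 0.2855
t₂ = t₁ × 10^0.2855 = 3.1 × 1.93 = 5.982 years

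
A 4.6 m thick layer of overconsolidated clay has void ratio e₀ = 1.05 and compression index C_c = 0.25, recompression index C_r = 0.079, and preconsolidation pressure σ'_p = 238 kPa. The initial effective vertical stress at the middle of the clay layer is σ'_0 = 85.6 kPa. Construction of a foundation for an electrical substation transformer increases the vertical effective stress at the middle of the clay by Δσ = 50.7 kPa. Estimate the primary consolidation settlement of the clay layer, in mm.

Final effective stress: σ'_f = 85.6 + 50.7 = 136.3 kPa.
σ'_f = 136.3 ≤ σ'_p = 238 kPa, so the clay remains overconsolidated and only the recompression index applies:
S_c = C_r·H/(1+e₀)·log₁₀(σ'_f/σ'_0) = 0.079×4.6/2.05×log₁₀(136.3/85.6)
    = 0.17727 × 0.20202 = 0.03581 m

S_c ≈ 35.8 mm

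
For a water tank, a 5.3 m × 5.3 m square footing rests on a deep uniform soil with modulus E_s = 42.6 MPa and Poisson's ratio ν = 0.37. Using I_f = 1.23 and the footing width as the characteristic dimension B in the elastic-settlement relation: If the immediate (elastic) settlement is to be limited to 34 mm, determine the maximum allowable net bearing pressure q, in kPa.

q ≈ 257 kPa

E_s = 42.6 MPa = 42600 kPa.
S_e = q·B·(1−ν²)/E_s · I_f  ⇒  q = S_e·E_s / (B·(1−ν²)·I_f).
q = 0.034 × 42600 / (5.3 × 0.8631 × 1.23) = 257.4 kPa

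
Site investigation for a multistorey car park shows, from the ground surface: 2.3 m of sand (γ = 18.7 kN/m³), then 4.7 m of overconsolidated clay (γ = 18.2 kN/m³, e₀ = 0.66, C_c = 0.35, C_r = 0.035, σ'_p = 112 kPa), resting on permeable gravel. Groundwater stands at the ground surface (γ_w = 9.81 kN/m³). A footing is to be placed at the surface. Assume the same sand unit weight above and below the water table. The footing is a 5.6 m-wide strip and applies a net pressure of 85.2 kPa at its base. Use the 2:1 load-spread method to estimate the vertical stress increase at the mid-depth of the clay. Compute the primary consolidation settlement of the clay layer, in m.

S_c ≈ 0.0331 m

Mid-depth of clay below the ground surface: z = 2.3 + 4.7/2 = 4.65 m.
Total vertical stress at mid-clay: σ_v = 18.7×2.3 + 18.2×2.35 = 85.78 kPa.
Pore pressure: u = 9.81×(4.65 − 0) = 45.617 kPa.
Initial effective stress: σ'_0 = σ_v − u = 85.78 − 45.617 = 40.163 kPa.
Stress increase at mid-clay by the 2:1 spreading method:
Δσ = qB/(B+z) = 85.2×5.6/(5.6+4.65) = 46.548 kPa
Final effective stress: σ'_f = 40.163 + 46.548 = 86.711 kPa.
σ'_f = 86.711 ≤ σ'_p = 112 kPa, so the clay remains overconsolidated and only the recompression index applies:
S_c = C_r·H/(1+e₀)·log₁₀(σ'_f/σ'_0) = 0.035×4.7/1.66×log₁₀(86.711/40.163)
    = 0.099096 × 0.33425 = 0.03312 m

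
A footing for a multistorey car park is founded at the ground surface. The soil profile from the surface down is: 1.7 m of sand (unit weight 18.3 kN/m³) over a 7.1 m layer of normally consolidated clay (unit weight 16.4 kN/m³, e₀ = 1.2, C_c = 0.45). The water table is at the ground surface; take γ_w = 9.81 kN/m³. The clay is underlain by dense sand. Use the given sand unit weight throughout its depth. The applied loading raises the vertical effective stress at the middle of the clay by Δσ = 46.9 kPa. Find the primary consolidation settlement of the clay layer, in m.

Mid-depth of clay below the ground surface: z = 1.7 + 7.1/2 = 5.25 m.
Total vertical stress at mid-clay: σ_v = 18.3×1.7 + 16.4×3.55 = 89.33 kPa.
Pore pressure: u = 9.81×(5.25 − 0) = 51.503 kPa.
Initial effective stress: σ'_0 = σ_v − u = 89.33 − 51.503 = 37.827 kPa.
Final effective stress: σ'_f = σ'_0 + Δσ = 37.827 + 46.9 = 84.727 kPa.
Normally consolidated clay, so the full stress increment lies on the virgin compression line:
S_c = C_c·H/(1+e₀)·log₁₀(σ'_f/σ'_0) = 0.45×7.1/(1+1.2)×log₁₀(84.727/37.827)
    = 1.4523 × 0.35022 = 0.5086 m

S_c ≈ 0.509 m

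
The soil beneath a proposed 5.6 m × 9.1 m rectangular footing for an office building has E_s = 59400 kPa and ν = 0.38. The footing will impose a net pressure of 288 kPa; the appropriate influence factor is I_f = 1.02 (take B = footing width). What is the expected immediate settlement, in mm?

S_e ≈ 23.7 mm

Immediate (elastic) settlement: S_e = q·B·(1−ν²)/E_s · I_f.
S_e = 288 × 5.6 × (1 − 0.38²) / 59400 × 1.02
    = 288 × 5.6 × 0.8556 / 59400 × 1.02
    = 0.0237 m = 23.7 mm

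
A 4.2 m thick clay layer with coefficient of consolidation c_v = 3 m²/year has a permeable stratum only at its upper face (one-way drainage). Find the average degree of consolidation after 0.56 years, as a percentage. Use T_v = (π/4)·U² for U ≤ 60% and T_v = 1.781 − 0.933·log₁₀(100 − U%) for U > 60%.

Drainage path length: H_d = H = 4.2 m (single drainage).
T_v = c_v·t/H_d² = 3×0.56/4.2² = 0.095238.
T_v = 0.095238 corresponds to the U ≤ 60% branch:
U = √(4T_v/π) = 0.3482

U ≈ 34.8 %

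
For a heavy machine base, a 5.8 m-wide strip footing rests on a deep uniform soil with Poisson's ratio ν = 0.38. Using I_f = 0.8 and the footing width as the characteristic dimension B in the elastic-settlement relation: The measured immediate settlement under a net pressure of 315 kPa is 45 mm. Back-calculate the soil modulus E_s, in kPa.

E_s ≈ 27800 kPa

S_e = q·B·(1−ν²)/E_s · I_f  ⇒  E_s = q·B·(1−ν²)·I_f / S_e.
E_s = 315 × 5.8 × 0.8556 × 0.8 / 0.045 = 27790 kPa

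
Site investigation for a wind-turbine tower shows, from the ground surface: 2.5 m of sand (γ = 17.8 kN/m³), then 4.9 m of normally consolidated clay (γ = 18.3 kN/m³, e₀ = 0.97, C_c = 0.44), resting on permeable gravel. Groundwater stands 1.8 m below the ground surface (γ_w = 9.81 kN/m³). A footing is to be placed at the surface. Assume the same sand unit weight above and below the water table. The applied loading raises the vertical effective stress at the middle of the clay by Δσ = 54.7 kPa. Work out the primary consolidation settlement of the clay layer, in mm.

Mid-depth of clay below the ground surface: z = 2.5 + 4.9/2 = 4.95 m.
Total vertical stress at mid-clay: σ_v = 17.8×2.5 + 18.3×2.45 = 89.335 kPa.
Pore pressure: u = 9.81×(4.95 − 1.8) = 30.902 kPa.
Initial effective stress: σ'_0 = σ_v − u = 89.335 − 30.902 = 58.433 kPa.
Final effective stress: σ'_f = σ'_0 + Δσ = 58.433 + 54.7 = 113.13 kPa.
Normally consolidated clay, so the full stress increment lies on the virgin compression line:
S_c = C_c·H/(1+e₀)·log₁₀(σ'_f/σ'_0) = 0.44×4.9/(1+0.97)×log₁₀(113.13/58.433)
    = 1.0944 × 0.28692 = 0.314 m

S_c ≈ 314 mm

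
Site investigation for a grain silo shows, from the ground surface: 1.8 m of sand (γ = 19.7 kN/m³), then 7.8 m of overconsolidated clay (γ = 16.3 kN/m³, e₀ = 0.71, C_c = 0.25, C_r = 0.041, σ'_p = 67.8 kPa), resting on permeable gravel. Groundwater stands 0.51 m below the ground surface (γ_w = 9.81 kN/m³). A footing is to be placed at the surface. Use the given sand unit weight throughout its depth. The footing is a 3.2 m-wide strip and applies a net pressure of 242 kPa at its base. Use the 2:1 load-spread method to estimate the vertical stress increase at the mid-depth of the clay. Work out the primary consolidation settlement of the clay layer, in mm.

Mid-depth of clay below the ground surface: z = 1.8 + 7.8/2 = 5.7 m.
Total vertical stress at mid-clay: σ_v = 19.7×1.8 + 16.3×3.9 = 99.03 kPa.
Pore pressure: u = 9.81×(5.7 − 0.51) = 50.914 kPa.
Initial effective stress: σ'_0 = σ_v − u = 99.03 − 50.914 = 48.116 kPa.
Stress increase at mid-clay by the 2:1 spreading method:
Δσ = qB/(B+z) = 242×3.2/(3.2+5.7) = 87.011 kPa
Final effective stress: σ'_f = 48.116 + 87.011 = 135.13 kPa.
σ'_f = 135.13 > σ'_p = 67.8 kPa, so the stress path crosses the preconsolidation pressure — recompression up to σ'_p, then virgin compression beyond:
S_c = H/(1+e₀)·[C_r·log₁₀(σ'_p/σ'_0) + C_c·log₁₀(σ'_f/σ'_p)]
    = 7.8/1.71 × [0.041×log₁₀(67.8/48.116) + 0.25×log₁₀(135.13/67.8)]
    = 4.5614 × [0.0061065 + 0.074881] = 0.3694 m

S_c ≈ 369 mm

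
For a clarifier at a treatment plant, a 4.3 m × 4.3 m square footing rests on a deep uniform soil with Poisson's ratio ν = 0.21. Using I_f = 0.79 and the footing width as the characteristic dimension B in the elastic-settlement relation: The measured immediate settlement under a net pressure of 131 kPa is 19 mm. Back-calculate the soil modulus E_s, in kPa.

E_s ≈ 22400 kPa

S_e = q·B·(1−ν²)/E_s · I_f  ⇒  E_s = q·B·(1−ν²)·I_f / S_e.
E_s = 131 × 4.3 × 0.9559 × 0.79 / 0.019 = 22390 kPa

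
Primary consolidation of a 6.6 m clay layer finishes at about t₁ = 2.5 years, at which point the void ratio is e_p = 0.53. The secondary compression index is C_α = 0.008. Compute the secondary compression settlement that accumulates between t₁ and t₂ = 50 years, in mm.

Secondary compression: S_s = C_α·H/(1+e_p)·log₁₀(t₂/t₁)
S_s = 0.008×6.6/(1+0.53)×log₁₀(50/2.5)
    = 0.03451 × 1.301 = 0.0449 m

S_s ≈ 44.9 mm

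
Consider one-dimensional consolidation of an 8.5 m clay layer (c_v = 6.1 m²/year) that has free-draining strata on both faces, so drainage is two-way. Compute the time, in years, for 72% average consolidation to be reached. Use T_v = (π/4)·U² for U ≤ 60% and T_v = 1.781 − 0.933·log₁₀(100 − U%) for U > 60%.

t ≈ 1.28 years

Drainage path length: H_d = H/2 = 4.25 m (double drainage).
U > 60%: T_v = 1.781 − 0.933·log₁₀(100 − 72) = 0.4308.
t = T_v·H_d²/c_v = 0.4308×4.25²/6.1 = 1.276 years.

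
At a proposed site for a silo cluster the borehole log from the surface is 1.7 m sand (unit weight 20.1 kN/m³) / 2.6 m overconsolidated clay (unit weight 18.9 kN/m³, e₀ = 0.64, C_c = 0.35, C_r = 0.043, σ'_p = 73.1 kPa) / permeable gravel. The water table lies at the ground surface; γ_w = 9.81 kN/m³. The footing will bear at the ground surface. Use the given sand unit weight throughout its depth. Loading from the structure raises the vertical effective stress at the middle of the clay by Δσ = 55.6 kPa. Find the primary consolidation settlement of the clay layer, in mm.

Mid-depth of clay below the ground surface: z = 1.7 + 2.6/2 = 3 m.
Total vertical stress at mid-clay: σ_v = 20.1×1.7 + 18.9×1.3 = 58.74 kPa.
Pore pressure: u = 9.81×(3 − 0) = 29.43 kPa.
Initial effective stress: σ'_0 = σ_v − u = 58.74 − 29.43 = 29.31 kPa.
Final effective stress: σ'_f = 29.31 + 55.6 = 84.91 kPa.
σ'_f = 84.91 > σ'_p = 73.1 kPa, so the stress path crosses the preconsolidation pressure — recompression up to σ'_p, then virgin compression beyond:
S_c = H/(1+e₀)·[C_r·log₁₀(σ'_p/σ'_0) + C_c·log₁₀(σ'_f/σ'_p)]
    = 2.6/1.64 × [0.043×log₁₀(73.1/29.31) + 0.35×log₁₀(84.91/73.1)]
    = 1.5854 × [0.017067 + 0.022765] = 0.06315 m

S_c ≈ 63.1 mm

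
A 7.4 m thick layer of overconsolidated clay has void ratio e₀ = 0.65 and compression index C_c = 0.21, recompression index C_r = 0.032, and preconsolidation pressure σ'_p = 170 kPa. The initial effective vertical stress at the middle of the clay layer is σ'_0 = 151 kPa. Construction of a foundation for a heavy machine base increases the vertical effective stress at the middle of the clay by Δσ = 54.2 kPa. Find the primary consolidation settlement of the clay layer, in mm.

Final effective stress: σ'_f = 151 + 54.2 = 205.2 kPa.
σ'_f = 205.2 > σ'_p = 170 kPa, so the stress path crosses the preconsolidation pressure — recompression up to σ'_p, then virgin compression beyond:
S_c = H/(1+e₀)·[C_r·log₁₀(σ'_p/σ'_0) + C_c·log₁₀(σ'_f/σ'_p)]
    = 7.4/1.65 × [0.032×log₁₀(170/151) + 0.21×log₁₀(205.2/170)]
    = 4.4848 × [0.0016471 + 0.017163] = 0.08436 m

S_c ≈ 84.4 mm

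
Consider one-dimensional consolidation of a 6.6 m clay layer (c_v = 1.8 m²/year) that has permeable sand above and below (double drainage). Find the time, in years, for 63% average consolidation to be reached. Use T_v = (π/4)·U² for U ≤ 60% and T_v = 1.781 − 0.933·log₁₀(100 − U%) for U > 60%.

t ≈ 1.92 years

Drainage path length: H_d = H/2 = 3.3 m (double drainage).
U > 60%: T_v = 1.781 − 0.933·log₁₀(100 − 63) = 0.31787.
t = T_v·H_d²/c_v = 0.31787×3.3²/1.8 = 1.923 years.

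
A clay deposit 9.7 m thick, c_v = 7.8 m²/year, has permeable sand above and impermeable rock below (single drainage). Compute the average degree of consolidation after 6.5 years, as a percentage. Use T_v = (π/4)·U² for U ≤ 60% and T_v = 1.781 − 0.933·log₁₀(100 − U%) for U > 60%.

U ≈ 78.6 %

Drainage path length: H_d = H = 9.7 m (single drainage).
T_v = c_v·t/H_d² = 7.8×6.5/9.7² = 0.53885.
T_v = 0.53885 corresponds to the U > 60% branch:
U = 1 − 10^((1.781 − T_v)/0.933)/100 = 0.7855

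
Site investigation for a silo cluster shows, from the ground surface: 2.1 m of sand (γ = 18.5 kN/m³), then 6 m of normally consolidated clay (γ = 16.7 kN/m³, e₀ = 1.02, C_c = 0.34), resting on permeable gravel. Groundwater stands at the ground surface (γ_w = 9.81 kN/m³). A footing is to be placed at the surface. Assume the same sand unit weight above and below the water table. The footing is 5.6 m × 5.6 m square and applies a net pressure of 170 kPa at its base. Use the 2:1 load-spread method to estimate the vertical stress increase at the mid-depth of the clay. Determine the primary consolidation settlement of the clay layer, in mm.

Mid-depth of clay below the ground surface: z = 2.1 + 6/2 = 5.1 m.
Total vertical stress at mid-clay: σ_v = 18.5×2.1 + 16.7×3 = 88.95 kPa.
Pore pressure: u = 9.81×(5.1 − 0) = 50.031 kPa.
Initial effective stress: σ'_0 = σ_v − u = 88.95 − 50.031 = 38.919 kPa.
Stress increase at mid-clay by the 2:1 spreading method:
Δσ = qBL/((B+z)(L+z)) = 170×5.6×5.6/((5.6+5.1)(5.6+5.1)) = 46.565 kPa
Final effective stress: σ'_f = σ'_0 + Δσ = 38.919 + 46.565 = 85.484 kPa.
Normally consolidated clay, so the full stress increment lies on the virgin compression line:
S_c = C_c·H/(1+e₀)·log₁₀(σ'_f/σ'_0) = 0.34×6/(1+1.02)×log₁₀(85.484/38.919)
    = 1.0099 × 0.34172 = 0.3451 m

S_c ≈ 345 mm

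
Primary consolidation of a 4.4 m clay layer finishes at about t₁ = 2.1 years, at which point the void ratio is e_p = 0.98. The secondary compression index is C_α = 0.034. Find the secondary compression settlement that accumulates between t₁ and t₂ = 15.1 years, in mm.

Secondary compression: S_s = C_α·H/(1+e_p)·log₁₀(t₂/t₁)
S_s = 0.034×4.4/(1+0.98)×log₁₀(15.1/2.1)
    = 0.07556 × 0.8568 = 0.06473 m

S_s ≈ 64.7 mm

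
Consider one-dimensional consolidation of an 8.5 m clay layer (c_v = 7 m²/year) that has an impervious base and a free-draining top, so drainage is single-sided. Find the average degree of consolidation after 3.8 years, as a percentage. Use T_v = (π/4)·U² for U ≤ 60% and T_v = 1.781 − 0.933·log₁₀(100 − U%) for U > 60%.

U ≈ 67.3 %

Drainage path length: H_d = H = 8.5 m (single drainage).
T_v = c_v·t/H_d² = 7×3.8/8.5² = 0.36817.
T_v = 0.36817 corresponds to the U > 60% branch:
U = 1 − 10^((1.781 − T_v)/0.933)/100 = 0.6732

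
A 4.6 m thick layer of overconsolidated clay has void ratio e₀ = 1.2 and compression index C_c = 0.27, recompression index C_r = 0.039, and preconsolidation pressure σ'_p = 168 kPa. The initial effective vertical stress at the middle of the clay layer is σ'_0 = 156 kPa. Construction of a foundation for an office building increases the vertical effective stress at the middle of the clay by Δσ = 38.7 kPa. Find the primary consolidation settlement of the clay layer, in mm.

Final effective stress: σ'_f = 156 + 38.7 = 194.7 kPa.
σ'_f = 194.7 > σ'_p = 168 kPa, so the stress path crosses the preconsolidation pressure — recompression up to σ'_p, then virgin compression beyond:
S_c = H/(1+e₀)·[C_r·log₁₀(σ'_p/σ'_0) + C_c·log₁₀(σ'_f/σ'_p)]
    = 4.6/2.2 × [0.039×log₁₀(168/156) + 0.27×log₁₀(194.7/168)]
    = 2.0909 × [0.0012552 + 0.017295] = 0.03879 m

S_c ≈ 38.8 mm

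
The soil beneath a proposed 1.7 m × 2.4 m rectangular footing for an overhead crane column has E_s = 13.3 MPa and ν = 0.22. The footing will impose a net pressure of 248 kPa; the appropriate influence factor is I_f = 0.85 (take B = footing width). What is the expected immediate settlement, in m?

Immediate (elastic) settlement: S_e = q·B·(1−ν²)/E_s · I_f.
E_s = 13.3 MPa = 13300 kPa.
S_e = 248 × 1.7 × (1 − 0.22²) / 13300 × 0.85
    = 248 × 1.7 × 0.9516 / 13300 × 0.85
    = 0.02564 m

S_e ≈ 0.0256 m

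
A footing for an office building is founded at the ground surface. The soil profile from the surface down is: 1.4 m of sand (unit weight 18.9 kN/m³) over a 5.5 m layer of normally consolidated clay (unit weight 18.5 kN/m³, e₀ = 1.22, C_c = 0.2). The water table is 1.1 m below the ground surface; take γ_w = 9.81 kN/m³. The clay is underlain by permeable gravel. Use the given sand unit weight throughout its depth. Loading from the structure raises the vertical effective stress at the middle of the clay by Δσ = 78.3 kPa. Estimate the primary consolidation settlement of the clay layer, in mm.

Mid-depth of clay below the ground surface: z = 1.4 + 5.5/2 = 4.15 m.
Total vertical stress at mid-clay: σ_v = 18.9×1.4 + 18.5×2.75 = 77.335 kPa.
Pore pressure: u = 9.81×(4.15 − 1.1) = 29.921 kPa.
Initial effective stress: σ'_0 = σ_v − u = 77.335 − 29.921 = 47.414 kPa.
Final effective stress: σ'_f = σ'_0 + Δσ = 47.414 + 78.3 = 125.71 kPa.
Normally consolidated clay, so the full stress increment lies on the virgin compression line:
S_c = C_c·H/(1+e₀)·log₁₀(σ'_f/σ'_0) = 0.2×5.5/(1+1.22)×log₁₀(125.71/47.414)
    = 0.4955 × 0.42346 = 0.2098 m

S_c ≈ 210 mm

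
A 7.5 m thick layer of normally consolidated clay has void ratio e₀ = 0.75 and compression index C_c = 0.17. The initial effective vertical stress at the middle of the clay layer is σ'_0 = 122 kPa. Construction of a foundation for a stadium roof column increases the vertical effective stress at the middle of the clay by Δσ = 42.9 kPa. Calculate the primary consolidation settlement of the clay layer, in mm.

Final effective stress: σ'_f = σ'_0 + Δσ = 122 + 42.9 = 164.9 kPa.
Normally consolidated clay, so the full stress increment lies on the virgin compression line:
S_c = C_c·H/(1+e₀)·log₁₀(σ'_f/σ'_0) = 0.17×7.5/(1+0.75)×log₁₀(164.9/122)
    = 0.72857 × 0.13086 = 0.09534 m

S_c ≈ 95.3 mm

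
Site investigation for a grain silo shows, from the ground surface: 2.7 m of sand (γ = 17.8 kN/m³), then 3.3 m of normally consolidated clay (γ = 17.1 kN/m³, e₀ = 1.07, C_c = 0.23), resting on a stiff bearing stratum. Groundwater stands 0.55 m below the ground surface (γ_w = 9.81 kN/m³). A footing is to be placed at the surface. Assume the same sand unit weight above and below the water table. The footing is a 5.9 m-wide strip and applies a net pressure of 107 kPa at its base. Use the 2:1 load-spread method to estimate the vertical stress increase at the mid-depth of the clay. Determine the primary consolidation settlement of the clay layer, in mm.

Mid-depth of clay below the ground surface: z = 2.7 + 3.3/2 = 4.35 m.
Total vertical stress at mid-clay: σ_v = 17.8×2.7 + 17.1×1.65 = 76.275 kPa.
Pore pressure: u = 9.81×(4.35 − 0.55) = 37.278 kPa.
Initial effective stress: σ'_0 = σ_v − u = 76.275 − 37.278 = 38.997 kPa.
Stress increase at mid-clay by the 2:1 spreading method:
Δσ = qB/(B+z) = 107×5.9/(5.9+4.35) = 61.59 kPa
Final effective stress: σ'_f = σ'_0 + Δσ = 38.997 + 61.59 = 100.59 kPa.
Normally consolidated clay, so the full stress increment lies on the virgin compression line:
S_c = C_c·H/(1+e₀)·log₁₀(σ'_f/σ'_0) = 0.23×3.3/(1+1.07)×log₁₀(100.59/38.997)
    = 0.36667 × 0.41152 = 0.1509 m

S_c ≈ 151 mm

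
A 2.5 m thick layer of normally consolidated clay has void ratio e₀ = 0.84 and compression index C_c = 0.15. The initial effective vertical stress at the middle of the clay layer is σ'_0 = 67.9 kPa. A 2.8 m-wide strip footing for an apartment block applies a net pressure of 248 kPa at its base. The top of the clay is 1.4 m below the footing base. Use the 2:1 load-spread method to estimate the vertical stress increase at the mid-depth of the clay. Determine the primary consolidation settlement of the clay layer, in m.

Mid-depth of clay below the footing base: z = 1.4 + 2.5/2 = 2.65 m.
Stress increase at mid-clay by the 2:1 spreading method:
Δσ = qB/(B+z) = 248×2.8/(2.8+2.65) = 127.41 kPa
Final effective stress: σ'_f = σ'_0 + Δσ = 67.9 + 127.41 = 195.31 kPa.
Normally consolidated clay, so the full stress increment lies on the virgin compression line:
S_c = C_c·H/(1+e₀)·log₁₀(σ'_f/σ'_0) = 0.15×2.5/(1+0.84)×log₁₀(195.31/67.9)
    = 0.2038 × 0.45885 = 0.09351 m

S_c ≈ 0.0935 m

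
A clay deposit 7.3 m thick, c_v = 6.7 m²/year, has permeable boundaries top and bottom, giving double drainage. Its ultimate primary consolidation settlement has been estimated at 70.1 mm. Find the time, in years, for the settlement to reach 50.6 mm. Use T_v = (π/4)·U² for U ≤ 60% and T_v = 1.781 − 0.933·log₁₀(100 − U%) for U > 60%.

Drainage path length: H_d = H/2 = 3.65 m (double drainage).
U = S(t)/S_ult = 50.6/70.1 = 0.7218.
U > 60%: T_v = 1.781 − 0.933·log₁₀(100 − 72.183) = 0.43345.
t = T_v·H_d²/c_v = 0.43345×3.65²/6.7 = 0.8619 years.

t ≈ 0.862 years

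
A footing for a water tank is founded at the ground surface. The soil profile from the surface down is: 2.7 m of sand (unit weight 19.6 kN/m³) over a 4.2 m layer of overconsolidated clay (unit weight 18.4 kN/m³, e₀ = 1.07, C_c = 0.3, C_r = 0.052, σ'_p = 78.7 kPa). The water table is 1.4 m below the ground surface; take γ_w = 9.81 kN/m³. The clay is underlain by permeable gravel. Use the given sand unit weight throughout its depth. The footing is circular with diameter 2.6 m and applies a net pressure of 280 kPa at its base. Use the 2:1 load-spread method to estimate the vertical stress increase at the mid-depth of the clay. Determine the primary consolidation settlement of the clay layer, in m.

Mid-depth of clay below the ground surface: z = 2.7 + 4.2/2 = 4.8 m.
Total vertical stress at mid-clay: σ_v = 19.6×2.7 + 18.4×2.1 = 91.56 kPa.
Pore pressure: u = 9.81×(4.8 − 1.4) = 33.354 kPa.
Initial effective stress: σ'_0 = σ_v − u = 91.56 − 33.354 = 58.206 kPa.
Stress increase at mid-clay by the 2:1 spreading method:
Δσ ≈ qD²/(D+z)² = 280×2.6²/(2.6+4.8)² = 34.565 kPa
Final effective stress: σ'_f = 58.206 + 34.565 = 92.771 kPa.
σ'_f = 92.771 > σ'_p = 78.7 kPa, so the stress path crosses the preconsolidation pressure — recompression up to σ'_p, then virgin compression beyond:
S_c = H/(1+e₀)·[C_r·log₁₀(σ'_p/σ'_0) + C_c·log₁₀(σ'_f/σ'_p)]
    = 4.2/2.07 × [0.052×log₁₀(78.7/58.206) + 0.3×log₁₀(92.771/78.7)]
    = 2.029 × [0.0068124 + 0.021431] = 0.05731 m

S_c ≈ 0.0573 m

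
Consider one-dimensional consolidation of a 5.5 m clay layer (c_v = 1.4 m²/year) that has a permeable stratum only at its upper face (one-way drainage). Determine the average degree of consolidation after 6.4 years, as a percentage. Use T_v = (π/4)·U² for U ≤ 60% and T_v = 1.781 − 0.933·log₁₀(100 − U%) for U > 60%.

Drainage path length: H_d = H = 5.5 m (single drainage).
T_v = c_v·t/H_d² = 1.4×6.4/5.5² = 0.2962.
T_v = 0.2962 corresponds to the U > 60% branch:
U = 1 − 10^((1.781 − T_v)/0.933)/100 = 0.6097

U ≈ 61 %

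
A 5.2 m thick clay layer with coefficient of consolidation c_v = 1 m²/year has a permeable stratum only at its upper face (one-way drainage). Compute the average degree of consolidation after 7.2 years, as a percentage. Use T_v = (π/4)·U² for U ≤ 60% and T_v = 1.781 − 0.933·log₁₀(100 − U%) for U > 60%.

U ≈ 58.2 %

Drainage path length: H_d = H = 5.2 m (single drainage).
T_v = c_v·t/H_d² = 1×7.2/5.2² = 0.26627.
T_v = 0.26627 corresponds to the U ≤ 60% branch:
U = √(4T_v/π) = 0.5823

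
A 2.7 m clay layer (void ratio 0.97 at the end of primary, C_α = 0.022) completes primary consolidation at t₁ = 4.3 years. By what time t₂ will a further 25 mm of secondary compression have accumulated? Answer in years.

t₂ ≈ 29 years

S_s = C_α·H/(1+e_p)·log₁₀(t₂/t₁) ⇒ log₁₀(t₂/t₁) = S_s·(1+e_p)/(C_α·H).
log₁₀(t₂/t₁) = 0.025 × (1+0.97) / (0.022×2.7) = 0.8291
t₂ = t₁ × 10^0.8291 = 4.3 × 6.747 = 29.01 years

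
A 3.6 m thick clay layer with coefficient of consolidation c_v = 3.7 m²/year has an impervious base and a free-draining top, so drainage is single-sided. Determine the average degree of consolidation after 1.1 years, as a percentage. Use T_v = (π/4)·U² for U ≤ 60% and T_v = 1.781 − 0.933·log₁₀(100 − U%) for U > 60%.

Drainage path length: H_d = H = 3.6 m (single drainage).
T_v = c_v·t/H_d² = 3.7×1.1/3.6² = 0.31404.
T_v = 0.31404 corresponds to the U > 60% branch:
U = 1 − 10^((1.781 − T_v)/0.933)/100 = 0.6265

U ≈ 62.6 %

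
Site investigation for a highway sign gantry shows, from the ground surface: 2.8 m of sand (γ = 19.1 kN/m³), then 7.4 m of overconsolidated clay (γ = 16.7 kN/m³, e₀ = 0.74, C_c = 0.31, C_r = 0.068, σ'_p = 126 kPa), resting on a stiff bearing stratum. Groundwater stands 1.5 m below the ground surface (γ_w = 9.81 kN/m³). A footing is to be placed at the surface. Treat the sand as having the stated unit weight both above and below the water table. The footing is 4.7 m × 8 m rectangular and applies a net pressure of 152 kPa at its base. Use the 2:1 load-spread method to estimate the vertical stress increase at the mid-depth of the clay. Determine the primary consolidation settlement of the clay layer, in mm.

S_c ≈ 53.5 mm

Mid-depth of clay below the ground surface: z = 2.8 + 7.4/2 = 6.5 m.
Total vertical stress at mid-clay: σ_v = 19.1×2.8 + 16.7×3.7 = 115.27 kPa.
Pore pressure: u = 9.81×(6.5 − 1.5) = 49.05 kPa.
Initial effective stress: σ'_0 = σ_v − u = 115.27 − 49.05 = 66.22 kPa.
Stress increase at mid-clay by the 2:1 spreading method:
Δσ = qBL/((B+z)(L+z)) = 152×4.7×8/((4.7+6.5)(8+6.5)) = 35.192 kPa
Final effective stress: σ'_f = 66.22 + 35.192 = 101.41 kPa.
σ'_f = 101.41 ≤ σ'_p = 126 kPa, so the clay remains overconsolidated and only the recompression index applies:
S_c = C_r·H/(1+e₀)·log₁₀(σ'_f/σ'_0) = 0.068×7.4/1.74×log₁₀(101.41/66.22)
    = 0.2892 × 0.18509 = 0.05353 m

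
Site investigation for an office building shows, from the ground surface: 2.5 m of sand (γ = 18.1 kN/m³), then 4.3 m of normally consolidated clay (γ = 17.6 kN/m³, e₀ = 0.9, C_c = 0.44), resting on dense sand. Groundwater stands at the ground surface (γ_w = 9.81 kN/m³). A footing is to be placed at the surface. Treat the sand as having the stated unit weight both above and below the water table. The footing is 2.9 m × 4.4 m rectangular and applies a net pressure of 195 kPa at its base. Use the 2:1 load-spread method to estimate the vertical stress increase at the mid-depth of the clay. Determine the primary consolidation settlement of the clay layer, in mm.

Mid-depth of clay below the ground surface: z = 2.5 + 4.3/2 = 4.65 m.
Total vertical stress at mid-clay: σ_v = 18.1×2.5 + 17.6×2.15 = 83.09 kPa.
Pore pressure: u = 9.81×(4.65 − 0) = 45.617 kPa.
Initial effective stress: σ'_0 = σ_v − u = 83.09 − 45.617 = 37.473 kPa.
Stress increase at mid-clay by the 2:1 spreading method:
Δσ = qBL/((B+z)(L+z)) = 195×2.9×4.4/((2.9+4.65)(4.4+4.65)) = 36.416 kPa
Final effective stress: σ'_f = σ'_0 + Δσ = 37.473 + 36.416 = 73.889 kPa.
Normally consolidated clay, so the full stress increment lies on the virgin compression line:
S_c = C_c·H/(1+e₀)·log₁₀(σ'_f/σ'_0) = 0.44×4.3/(1+0.9)×log₁₀(73.889/37.473)
    = 0.99579 × 0.29486 = 0.2936 m

S_c ≈ 294 mm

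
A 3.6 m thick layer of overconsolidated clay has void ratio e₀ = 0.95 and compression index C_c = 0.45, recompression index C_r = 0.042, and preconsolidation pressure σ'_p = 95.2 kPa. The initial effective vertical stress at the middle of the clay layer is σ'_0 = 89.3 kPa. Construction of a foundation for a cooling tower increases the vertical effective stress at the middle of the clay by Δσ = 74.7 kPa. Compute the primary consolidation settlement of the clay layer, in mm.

S_c ≈ 198 mm

Final effective stress: σ'_f = 89.3 + 74.7 = 164 kPa.
σ'_f = 164 > σ'_p = 95.2 kPa, so the stress path crosses the preconsolidation pressure — recompression up to σ'_p, then virgin compression beyond:
S_c = H/(1+e₀)·[C_r·log₁₀(σ'_p/σ'_0) + C_c·log₁₀(σ'_f/σ'_p)]
    = 3.6/1.95 × [0.042×log₁₀(95.2/89.3) + 0.45×log₁₀(164/95.2)]
    = 1.8462 × [0.001167 + 0.10629] = 0.1984 m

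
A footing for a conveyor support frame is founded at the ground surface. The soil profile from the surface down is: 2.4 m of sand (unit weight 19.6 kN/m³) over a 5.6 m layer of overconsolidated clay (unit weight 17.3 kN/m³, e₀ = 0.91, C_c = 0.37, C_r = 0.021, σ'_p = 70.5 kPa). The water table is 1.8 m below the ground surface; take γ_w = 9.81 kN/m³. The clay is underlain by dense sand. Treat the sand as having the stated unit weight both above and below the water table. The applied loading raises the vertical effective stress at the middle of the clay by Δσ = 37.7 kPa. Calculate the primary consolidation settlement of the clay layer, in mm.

S_c ≈ 167 mm

Mid-depth of clay below the ground surface: z = 2.4 + 5.6/2 = 5.2 m.
Total vertical stress at mid-clay: σ_v = 19.6×2.4 + 17.3×2.8 = 95.48 kPa.
Pore pressure: u = 9.81×(5.2 − 1.8) = 33.354 kPa.
Initial effective stress: σ'_0 = σ_v − u = 95.48 − 33.354 = 62.126 kPa.
Final effective stress: σ'_f = 62.126 + 37.7 = 99.826 kPa.
σ'_f = 99.826 > σ'_p = 70.5 kPa, so the stress path crosses the preconsolidation pressure — recompression up to σ'_p, then virgin compression beyond:
S_c = H/(1+e₀)·[C_r·log₁₀(σ'_p/σ'_0) + C_c·log₁₀(σ'_f/σ'_p)]
    = 5.6/1.91 × [0.021×log₁₀(70.5/62.126) + 0.37×log₁₀(99.826/70.5)]
    = 2.9319 × [0.0011532 + 0.05589] = 0.1672 m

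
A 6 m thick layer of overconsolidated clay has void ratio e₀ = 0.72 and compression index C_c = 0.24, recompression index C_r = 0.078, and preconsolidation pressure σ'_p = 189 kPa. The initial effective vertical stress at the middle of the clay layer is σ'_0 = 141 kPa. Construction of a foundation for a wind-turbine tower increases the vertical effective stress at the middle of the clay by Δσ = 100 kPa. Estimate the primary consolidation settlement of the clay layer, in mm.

S_c ≈ 123 mm

Final effective stress: σ'_f = 141 + 100 = 241 kPa.
σ'_f = 241 > σ'_p = 189 kPa, so the stress path crosses the preconsolidation pressure — recompression up to σ'_p, then virgin compression beyond:
S_c = H/(1+e₀)·[C_r·log₁₀(σ'_p/σ'_0) + C_c·log₁₀(σ'_f/σ'_p)]
    = 6/1.72 × [0.078×log₁₀(189/141) + 0.24×log₁₀(241/189)]
    = 3.4884 × [0.0099249 + 0.025333] = 0.123 m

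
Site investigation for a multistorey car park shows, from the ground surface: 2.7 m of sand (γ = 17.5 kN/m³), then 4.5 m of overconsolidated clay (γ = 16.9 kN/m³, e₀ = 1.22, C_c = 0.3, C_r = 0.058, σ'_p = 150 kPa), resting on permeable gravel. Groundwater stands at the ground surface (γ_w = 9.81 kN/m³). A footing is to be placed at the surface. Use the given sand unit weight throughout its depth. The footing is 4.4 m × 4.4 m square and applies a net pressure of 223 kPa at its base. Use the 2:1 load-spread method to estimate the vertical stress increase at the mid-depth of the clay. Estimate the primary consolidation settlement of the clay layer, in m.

S_c ≈ 0.0435 m

Mid-depth of clay below the ground surface: z = 2.7 + 4.5/2 = 4.95 m.
Total vertical stress at mid-clay: σ_v = 17.5×2.7 + 16.9×2.25 = 85.275 kPa.
Pore pressure: u = 9.81×(4.95 − 0) = 48.56 kPa.
Initial effective stress: σ'_0 = σ_v − u = 85.275 − 48.56 = 36.715 kPa.
Stress increase at mid-clay by the 2:1 spreading method:
Δσ = qBL/((B+z)(L+z)) = 223×4.4×4.4/((4.4+4.95)(4.4+4.95)) = 49.384 kPa
Final effective stress: σ'_f = 36.715 + 49.384 = 86.099 kPa.
σ'_f = 86.099 ≤ σ'_p = 150 kPa, so the clay remains overconsolidated and only the recompression index applies:
S_c = C_r·H/(1+e₀)·log₁₀(σ'_f/σ'_0) = 0.058×4.5/2.22×log₁₀(86.099/36.715)
    = 0.11757 × 0.37015 = 0.04352 m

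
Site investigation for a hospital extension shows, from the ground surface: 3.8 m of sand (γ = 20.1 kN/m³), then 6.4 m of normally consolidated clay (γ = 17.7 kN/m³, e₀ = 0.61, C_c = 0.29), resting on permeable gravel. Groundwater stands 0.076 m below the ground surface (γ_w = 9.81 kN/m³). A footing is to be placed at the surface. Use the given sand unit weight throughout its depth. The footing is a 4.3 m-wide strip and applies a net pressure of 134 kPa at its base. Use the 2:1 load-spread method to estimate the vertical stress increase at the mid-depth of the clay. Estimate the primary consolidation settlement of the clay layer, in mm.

Mid-depth of clay below the ground surface: z = 3.8 + 6.4/2 = 7 m.
Total vertical stress at mid-clay: σ_v = 20.1×3.8 + 17.7×3.2 = 133.02 kPa.
Pore pressure: u = 9.81×(7 − 0.076) = 67.924 kPa.
Initial effective stress: σ'_0 = σ_v − u = 133.02 − 67.924 = 65.096 kPa.
Stress increase at mid-clay by the 2:1 spreading method:
Δσ = qB/(B+z) = 134×4.3/(4.3+7) = 50.991 kPa
Final effective stress: σ'_f = σ'_0 + Δσ = 65.096 + 50.991 = 116.09 kPa.
Normally consolidated clay, so the full stress increment lies on the virgin compression line:
S_c = C_c·H/(1+e₀)·log₁₀(σ'_f/σ'_0) = 0.29×6.4/(1+0.61)×log₁₀(116.09/65.096)
    = 1.1528 × 0.25124 = 0.2896 m

S_c ≈ 290 mm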